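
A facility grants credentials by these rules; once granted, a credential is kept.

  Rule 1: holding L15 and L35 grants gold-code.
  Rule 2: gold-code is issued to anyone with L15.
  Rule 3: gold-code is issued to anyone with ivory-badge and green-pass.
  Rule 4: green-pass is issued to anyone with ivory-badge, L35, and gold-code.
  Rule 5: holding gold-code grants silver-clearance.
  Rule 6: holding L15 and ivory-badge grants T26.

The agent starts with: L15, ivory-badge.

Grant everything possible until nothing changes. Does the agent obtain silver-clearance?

Yes

Holding L15 grants gold-code (Rule 2).
Holding gold-code grants silver-clearance (Rule 5).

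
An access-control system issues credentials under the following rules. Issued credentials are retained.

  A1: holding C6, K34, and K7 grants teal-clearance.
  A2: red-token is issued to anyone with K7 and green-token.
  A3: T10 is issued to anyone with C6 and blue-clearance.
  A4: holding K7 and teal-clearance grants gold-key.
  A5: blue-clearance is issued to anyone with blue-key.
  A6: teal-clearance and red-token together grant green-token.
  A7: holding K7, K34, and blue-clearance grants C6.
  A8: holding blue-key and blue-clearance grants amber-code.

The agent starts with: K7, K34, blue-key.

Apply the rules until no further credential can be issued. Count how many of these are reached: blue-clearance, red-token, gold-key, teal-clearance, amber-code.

Holding blue-key grants blue-clearance (A5).
Holding K7, K34, and blue-clearance grants C6 (A7).
Holding blue-key and blue-clearance grants amber-code (A8).
Holding C6, K34, and K7 grants teal-clearance (A1).
Holding K7 and teal-clearance grants gold-key (A4).
blue-clearance: reached.
red-token would need K7 and green-token (A2), but green-token is never granted.
gold-key: reached.
teal-clearance: reached.
amber-code: reached.
Reached: blue-clearance, gold-key, teal-clearance, and amber-code — 4 of the 5.

4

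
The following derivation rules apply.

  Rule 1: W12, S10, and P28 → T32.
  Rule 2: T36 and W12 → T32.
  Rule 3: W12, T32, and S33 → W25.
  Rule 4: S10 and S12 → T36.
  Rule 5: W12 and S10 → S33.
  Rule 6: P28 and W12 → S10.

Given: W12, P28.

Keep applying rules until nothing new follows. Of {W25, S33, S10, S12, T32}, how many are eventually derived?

4

P28 and W12 hold, so S10 follows (Rule 6).
From W12 and S10, Rule 5 gives S33.
W12, S10, and P28 hold, so T32 follows (Rule 1).
W12, T32, and S33 hold, so W25 follows (Rule 3).
W25: reached.
S33: reached.
S10: reached.
No rule produces S12, and it is not given.
T32: reached.
Reached: W25, S33, S10, and T32 — 4 of the 5.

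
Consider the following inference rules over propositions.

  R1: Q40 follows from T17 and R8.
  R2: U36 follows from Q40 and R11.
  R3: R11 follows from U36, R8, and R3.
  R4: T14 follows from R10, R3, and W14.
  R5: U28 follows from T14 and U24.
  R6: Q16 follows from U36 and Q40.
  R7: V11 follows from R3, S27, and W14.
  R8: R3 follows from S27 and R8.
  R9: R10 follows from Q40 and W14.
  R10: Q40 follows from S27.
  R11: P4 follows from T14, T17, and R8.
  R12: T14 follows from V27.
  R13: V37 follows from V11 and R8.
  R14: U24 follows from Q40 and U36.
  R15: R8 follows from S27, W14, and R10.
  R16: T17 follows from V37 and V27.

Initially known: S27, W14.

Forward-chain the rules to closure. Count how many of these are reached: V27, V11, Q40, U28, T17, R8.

From S27, R10 gives Q40.
From Q40 and W14, R9 gives R10.
S27, W14, and R10 hold, so R8 follows (R15).
From S27 and R8, R8 gives R3.
From R3, S27, and W14, R7 gives V11.
No rule produces V27, and it is not given.
V11: reached.
Q40: reached.
U28 would need T14 and U24 (R5), but U24 is never established.
T17 would need V37 and V27 (R16), but V27 is never established.
R8: reached.
Reached: V11, Q40, and R8 — 3 of the 6.

3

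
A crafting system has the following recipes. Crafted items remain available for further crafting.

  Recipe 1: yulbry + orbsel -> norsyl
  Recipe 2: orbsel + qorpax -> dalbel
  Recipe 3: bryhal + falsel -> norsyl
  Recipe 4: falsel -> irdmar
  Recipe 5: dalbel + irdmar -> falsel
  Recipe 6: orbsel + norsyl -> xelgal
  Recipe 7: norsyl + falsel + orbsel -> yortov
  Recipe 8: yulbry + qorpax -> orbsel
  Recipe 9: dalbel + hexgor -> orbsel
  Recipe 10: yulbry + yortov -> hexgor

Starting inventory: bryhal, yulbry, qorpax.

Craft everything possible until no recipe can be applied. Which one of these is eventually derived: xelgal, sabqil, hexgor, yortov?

xelgal

yulbry + qorpax -> orbsel (Recipe 8).
yulbry + orbsel -> norsyl (Recipe 1).
Using Recipe 6, orbsel and norsyl make xelgal.
No rule produces sabqil, and it is not given. hexgor would need yulbry and yortov (Recipe 10), but yortov is never obtained. yortov would need norsyl, falsel, and orbsel (Recipe 7), but falsel is never obtained.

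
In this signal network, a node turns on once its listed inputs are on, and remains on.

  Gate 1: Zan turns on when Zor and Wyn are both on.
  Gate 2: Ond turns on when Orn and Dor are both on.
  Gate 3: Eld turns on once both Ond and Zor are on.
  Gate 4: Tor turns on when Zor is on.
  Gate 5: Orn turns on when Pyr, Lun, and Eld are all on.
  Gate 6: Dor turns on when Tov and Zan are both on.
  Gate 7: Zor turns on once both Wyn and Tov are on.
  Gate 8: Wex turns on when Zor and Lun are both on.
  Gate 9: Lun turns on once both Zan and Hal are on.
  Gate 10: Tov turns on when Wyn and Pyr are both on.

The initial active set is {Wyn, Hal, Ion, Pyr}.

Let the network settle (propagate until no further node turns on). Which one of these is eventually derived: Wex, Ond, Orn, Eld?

Wyn and Pyr are on, so Tov turns on (Gate 10).
Gate 7: Wyn and Tov on → Zor on.
Zor and Wyn are on, so Zan turns on (Gate 1).
Gate 9: Zan and Hal on → Lun on.
Zor and Lun are on, so Wex turns on (Gate 8).
Eld would need Ond and Zor (Gate 3), but Ond never turns on. Orn would need Pyr, Lun, and Eld (Gate 5), but Eld never turns on. Ond would need Orn and Dor (Gate 2), but Orn never turns on.

Wex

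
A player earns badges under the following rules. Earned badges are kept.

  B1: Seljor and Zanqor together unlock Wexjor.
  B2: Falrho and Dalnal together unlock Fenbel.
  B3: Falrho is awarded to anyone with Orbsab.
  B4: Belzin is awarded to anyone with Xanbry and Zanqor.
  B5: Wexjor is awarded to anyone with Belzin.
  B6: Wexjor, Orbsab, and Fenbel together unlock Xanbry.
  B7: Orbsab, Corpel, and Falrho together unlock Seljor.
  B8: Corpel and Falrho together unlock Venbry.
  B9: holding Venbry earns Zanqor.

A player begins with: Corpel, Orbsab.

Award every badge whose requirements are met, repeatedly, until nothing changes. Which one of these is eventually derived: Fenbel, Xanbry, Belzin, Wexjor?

With Orbsab, Falrho is earned (B3).
With Orbsab, Corpel, and Falrho, Seljor is earned (B7).
With Corpel and Falrho, Venbry is earned (B8).
With Venbry, Zanqor is earned (B9).
With Seljor and Zanqor, Wexjor is earned (B1).
Xanbry would need Wexjor, Orbsab, and Fenbel (B6), but Fenbel is never earned. Fenbel would need Falrho and Dalnal (B2), but Dalnal is never earned. Belzin would need Xanbry and Zanqor (B4), but Xanbry is never earned.

Wexjor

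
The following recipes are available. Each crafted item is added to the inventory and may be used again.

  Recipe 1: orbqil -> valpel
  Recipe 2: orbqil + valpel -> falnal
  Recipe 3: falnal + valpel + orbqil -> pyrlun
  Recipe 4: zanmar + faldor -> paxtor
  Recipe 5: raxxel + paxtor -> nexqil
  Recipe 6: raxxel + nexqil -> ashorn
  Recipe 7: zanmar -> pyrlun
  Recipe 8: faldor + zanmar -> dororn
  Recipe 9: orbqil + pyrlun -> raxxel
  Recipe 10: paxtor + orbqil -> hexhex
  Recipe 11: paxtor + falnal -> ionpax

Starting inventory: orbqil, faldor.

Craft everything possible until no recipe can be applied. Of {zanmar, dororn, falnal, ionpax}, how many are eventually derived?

Using Recipe 1, orbqil makes valpel.
orbqil + valpel -> falnal (Recipe 2).
No rule produces zanmar, and it is not given.
dororn would need faldor and zanmar (Recipe 8), but zanmar is never obtained.
falnal: reached.
ionpax would need paxtor and falnal (Recipe 11), but paxtor is never obtained.
Reached: falnal — 1 of the 4.

1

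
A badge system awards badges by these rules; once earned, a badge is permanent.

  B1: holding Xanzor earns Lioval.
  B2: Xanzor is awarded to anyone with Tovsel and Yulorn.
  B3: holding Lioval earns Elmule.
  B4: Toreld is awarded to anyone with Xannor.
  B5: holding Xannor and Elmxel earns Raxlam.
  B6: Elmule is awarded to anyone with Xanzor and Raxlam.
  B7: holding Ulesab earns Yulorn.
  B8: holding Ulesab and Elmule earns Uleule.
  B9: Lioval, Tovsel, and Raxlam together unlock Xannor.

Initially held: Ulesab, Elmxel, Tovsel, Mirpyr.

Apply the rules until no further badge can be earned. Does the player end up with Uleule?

With Ulesab, Yulorn is earned (B7).
With Tovsel and Yulorn, Xanzor is earned (B2).
With Xanzor, Lioval is earned (B1).
With Lioval, Elmule is earned (B3).
With Ulesab and Elmule, Uleule is earned (B8).

Yes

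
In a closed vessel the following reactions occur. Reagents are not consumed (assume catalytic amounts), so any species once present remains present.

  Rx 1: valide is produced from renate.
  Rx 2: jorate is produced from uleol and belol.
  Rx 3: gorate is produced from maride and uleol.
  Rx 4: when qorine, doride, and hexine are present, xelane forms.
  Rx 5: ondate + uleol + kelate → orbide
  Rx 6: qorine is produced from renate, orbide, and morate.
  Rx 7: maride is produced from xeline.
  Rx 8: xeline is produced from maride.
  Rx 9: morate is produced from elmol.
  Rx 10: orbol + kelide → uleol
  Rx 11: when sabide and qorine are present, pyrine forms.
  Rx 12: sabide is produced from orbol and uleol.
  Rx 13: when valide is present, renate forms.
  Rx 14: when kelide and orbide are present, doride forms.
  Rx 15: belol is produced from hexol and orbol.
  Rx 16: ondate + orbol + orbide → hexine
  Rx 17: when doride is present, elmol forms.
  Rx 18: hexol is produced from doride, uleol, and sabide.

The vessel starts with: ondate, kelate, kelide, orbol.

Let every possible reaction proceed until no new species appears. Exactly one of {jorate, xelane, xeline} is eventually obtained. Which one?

orbol and kelide present → uleol forms (Rx 10).
orbol and uleol present → sabide forms (Rx 12).
ondate, uleol, and kelate present → orbide forms (Rx 5).
kelide and orbide present → doride forms (Rx 14).
doride, uleol, and sabide present → hexol forms (Rx 18).
hexol and orbol present → belol forms (Rx 15).
uleol and belol present → jorate forms (Rx 2).
xeline would need maride (Rx 8), but maride never forms. xelane would need qorine, doride, and hexine (Rx 4), but qorine never forms.

jorate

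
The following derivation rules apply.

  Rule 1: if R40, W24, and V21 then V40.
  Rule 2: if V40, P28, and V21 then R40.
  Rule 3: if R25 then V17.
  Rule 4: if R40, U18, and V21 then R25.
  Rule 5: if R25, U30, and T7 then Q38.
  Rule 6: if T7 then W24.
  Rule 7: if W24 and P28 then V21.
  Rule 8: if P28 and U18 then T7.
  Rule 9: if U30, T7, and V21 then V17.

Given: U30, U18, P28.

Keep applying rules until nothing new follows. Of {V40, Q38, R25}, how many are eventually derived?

V40 would need R40, W24, and V21 (Rule 1), but R40 is never established.
Q38 would need R25, U30, and T7 (Rule 5), but R25 is never established.
R25 would need R40, U18, and V21 (Rule 4), but R40 is never established.
None of the 3 are reached.

0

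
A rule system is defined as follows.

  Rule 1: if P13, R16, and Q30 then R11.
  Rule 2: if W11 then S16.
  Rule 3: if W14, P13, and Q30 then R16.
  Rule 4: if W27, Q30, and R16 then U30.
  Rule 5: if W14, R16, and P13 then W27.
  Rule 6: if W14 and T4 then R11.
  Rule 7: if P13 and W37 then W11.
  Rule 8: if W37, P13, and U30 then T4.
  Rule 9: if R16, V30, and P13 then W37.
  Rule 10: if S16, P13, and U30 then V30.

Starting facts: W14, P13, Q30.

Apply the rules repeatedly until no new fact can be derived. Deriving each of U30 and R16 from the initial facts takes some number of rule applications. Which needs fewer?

R16: W14, P13, and Q30 hold, so R16 follows (Rule 3). [1 rule application]
U30: From W14, P13, and Q30, Rule 3 gives R16. W14, R16, and P13 hold, so W27 follows (Rule 5). W27, Q30, and R16 hold, so U30 follows (Rule 4). [3 rule applications]
R16 needs fewer.

R16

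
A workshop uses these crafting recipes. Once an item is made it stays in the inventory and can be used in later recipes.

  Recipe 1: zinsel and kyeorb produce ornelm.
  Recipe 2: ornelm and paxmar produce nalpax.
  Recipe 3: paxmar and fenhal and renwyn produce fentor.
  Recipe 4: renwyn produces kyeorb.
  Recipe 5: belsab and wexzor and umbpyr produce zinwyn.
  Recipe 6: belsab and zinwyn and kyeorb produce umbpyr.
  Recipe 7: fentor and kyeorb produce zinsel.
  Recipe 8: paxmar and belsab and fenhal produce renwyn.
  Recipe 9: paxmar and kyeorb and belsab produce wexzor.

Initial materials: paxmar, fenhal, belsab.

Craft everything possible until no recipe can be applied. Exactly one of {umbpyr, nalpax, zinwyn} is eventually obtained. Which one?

Using Recipe 8, paxmar, belsab, and fenhal make renwyn.
paxmar and fenhal and renwyn → fentor (Recipe 3).
Using Recipe 4, renwyn makes kyeorb.
fentor and kyeorb → zinsel (Recipe 7).
zinsel and kyeorb → ornelm (Recipe 1).
ornelm and paxmar → nalpax (Recipe 2).
zinwyn would need belsab, wexzor, and umbpyr (Recipe 5), but umbpyr is never obtained. umbpyr would need belsab, zinwyn, and kyeorb (Recipe 6), but zinwyn is never obtained.

nalpax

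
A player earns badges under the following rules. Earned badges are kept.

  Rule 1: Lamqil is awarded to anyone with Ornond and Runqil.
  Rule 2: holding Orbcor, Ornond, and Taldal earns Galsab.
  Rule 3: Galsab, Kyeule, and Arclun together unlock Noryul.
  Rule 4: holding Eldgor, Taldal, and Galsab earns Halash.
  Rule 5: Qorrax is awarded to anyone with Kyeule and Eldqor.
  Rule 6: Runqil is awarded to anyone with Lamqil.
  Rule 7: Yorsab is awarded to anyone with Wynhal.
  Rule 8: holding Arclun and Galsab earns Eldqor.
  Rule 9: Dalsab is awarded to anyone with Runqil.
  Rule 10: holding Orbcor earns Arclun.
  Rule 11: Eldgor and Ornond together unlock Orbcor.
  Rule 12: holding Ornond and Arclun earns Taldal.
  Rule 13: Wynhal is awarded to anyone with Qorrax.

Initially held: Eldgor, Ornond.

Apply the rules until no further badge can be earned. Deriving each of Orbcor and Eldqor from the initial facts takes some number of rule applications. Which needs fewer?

Orbcor

Orbcor: With Eldgor and Ornond, Orbcor is earned (Rule 11). [1 rule application]
Eldqor: With Eldgor and Ornond, Orbcor is earned (Rule 11). With Orbcor, Arclun is earned (Rule 10). With Ornond and Arclun, Taldal is earned (Rule 12). With Orbcor, Ornond, and Taldal, Galsab is earned (Rule 2). With Arclun and Galsab, Eldqor is earned (Rule 8). [5 rule applications]
Orbcor needs fewer.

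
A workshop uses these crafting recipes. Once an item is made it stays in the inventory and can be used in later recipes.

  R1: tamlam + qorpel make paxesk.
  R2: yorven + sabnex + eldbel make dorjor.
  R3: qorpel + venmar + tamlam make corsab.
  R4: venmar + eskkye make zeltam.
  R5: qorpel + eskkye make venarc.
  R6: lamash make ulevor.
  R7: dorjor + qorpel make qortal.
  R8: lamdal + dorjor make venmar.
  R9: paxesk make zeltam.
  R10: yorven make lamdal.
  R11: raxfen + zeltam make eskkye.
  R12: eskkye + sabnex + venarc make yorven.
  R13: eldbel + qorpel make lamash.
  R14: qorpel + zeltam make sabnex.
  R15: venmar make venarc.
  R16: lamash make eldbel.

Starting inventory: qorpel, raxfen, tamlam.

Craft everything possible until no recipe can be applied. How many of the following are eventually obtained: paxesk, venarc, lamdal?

3

Using R1, tamlam and qorpel make paxesk.
Using R9, paxesk makes zeltam.
Using R14, qorpel and zeltam make sabnex.
Using R11, raxfen and zeltam make eskkye.
Using R5, qorpel and eskkye make venarc.
Using R12, eskkye, sabnex, and venarc make yorven.
yorven → lamdal (R10).
paxesk: reached.
venarc: reached.
lamdal: reached.
All 3 are reached.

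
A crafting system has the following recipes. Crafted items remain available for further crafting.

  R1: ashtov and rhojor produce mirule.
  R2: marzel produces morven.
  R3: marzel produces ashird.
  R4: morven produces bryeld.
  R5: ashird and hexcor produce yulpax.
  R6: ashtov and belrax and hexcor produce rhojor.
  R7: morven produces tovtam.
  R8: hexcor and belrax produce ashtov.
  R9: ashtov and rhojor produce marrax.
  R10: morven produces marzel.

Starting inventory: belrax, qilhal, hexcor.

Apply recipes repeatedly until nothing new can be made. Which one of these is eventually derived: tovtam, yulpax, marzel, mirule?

hexcor and belrax → ashtov (R8).
Using R6, ashtov, belrax, and hexcor make rhojor.
ashtov and rhojor → mirule (R1).
marzel would need morven (R10), but morven is never obtained. yulpax would need ashird and hexcor (R5), but ashird is never obtained. tovtam would need morven (R7), but morven is never obtained.

mirule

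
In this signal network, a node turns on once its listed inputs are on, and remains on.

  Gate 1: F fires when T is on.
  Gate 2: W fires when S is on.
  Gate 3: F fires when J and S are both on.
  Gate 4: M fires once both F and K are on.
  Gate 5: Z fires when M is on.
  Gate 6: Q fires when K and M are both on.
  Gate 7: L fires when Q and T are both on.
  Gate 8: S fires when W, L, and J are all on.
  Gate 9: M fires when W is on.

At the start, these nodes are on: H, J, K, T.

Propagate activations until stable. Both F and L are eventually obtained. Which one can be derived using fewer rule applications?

F

F: T is on, so F fires (Gate 1). [1 rule application]
L: T is on, so F fires (Gate 1). Gate 4: F and K on → M on. Gate 6: K and M on → Q on. Q and T are on, so L fires (Gate 7). [4 rule applications]
F needs fewer.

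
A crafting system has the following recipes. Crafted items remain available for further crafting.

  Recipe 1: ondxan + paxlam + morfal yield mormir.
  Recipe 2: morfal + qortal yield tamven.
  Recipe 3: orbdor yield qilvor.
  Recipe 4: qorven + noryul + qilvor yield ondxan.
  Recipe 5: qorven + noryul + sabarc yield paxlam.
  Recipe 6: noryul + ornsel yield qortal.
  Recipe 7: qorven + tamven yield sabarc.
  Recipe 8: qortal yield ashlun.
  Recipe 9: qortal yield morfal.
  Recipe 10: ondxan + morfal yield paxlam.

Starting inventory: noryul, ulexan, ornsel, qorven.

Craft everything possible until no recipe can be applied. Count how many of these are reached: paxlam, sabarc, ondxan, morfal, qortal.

4

Using Recipe 6, noryul and ornsel make qortal.
qortal → morfal (Recipe 9).
Using Recipe 2, morfal and qortal make tamven.
Using Recipe 7, qorven and tamven make sabarc.
qorven + noryul + sabarc → paxlam (Recipe 5).
paxlam: reached.
sabarc: reached.
ondxan would need qorven, noryul, and qilvor (Recipe 4), but qilvor is never obtained.
morfal: reached.
qortal: reached.
Reached: paxlam, sabarc, morfal, and qortal — 4 of the 5.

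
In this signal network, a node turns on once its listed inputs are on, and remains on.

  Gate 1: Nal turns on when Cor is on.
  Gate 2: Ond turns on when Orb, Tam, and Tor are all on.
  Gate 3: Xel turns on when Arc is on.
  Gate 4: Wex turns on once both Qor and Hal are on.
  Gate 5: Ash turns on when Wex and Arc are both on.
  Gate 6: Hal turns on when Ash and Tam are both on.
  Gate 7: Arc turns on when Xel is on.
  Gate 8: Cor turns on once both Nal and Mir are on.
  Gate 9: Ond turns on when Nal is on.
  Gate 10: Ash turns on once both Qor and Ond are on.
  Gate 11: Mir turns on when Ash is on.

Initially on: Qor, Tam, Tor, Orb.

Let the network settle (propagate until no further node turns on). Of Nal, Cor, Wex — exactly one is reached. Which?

Gate 2: Orb, Tam, and Tor on → Ond on.
Qor and Ond are on, so Ash turns on (Gate 10).
Ash and Tam are on, so Hal turns on (Gate 6).
Gate 4: Qor and Hal on → Wex on.
Nal would need Cor (Gate 1), but Cor never turns on. Cor would need Nal and Mir (Gate 8), but Nal never turns on.

Wex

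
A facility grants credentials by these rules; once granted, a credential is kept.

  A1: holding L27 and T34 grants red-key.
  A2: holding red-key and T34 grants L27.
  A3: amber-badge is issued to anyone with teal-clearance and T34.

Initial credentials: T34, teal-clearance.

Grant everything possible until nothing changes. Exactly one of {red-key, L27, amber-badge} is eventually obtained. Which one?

Holding teal-clearance and T34 grants amber-badge (A3).
red-key would need L27 and T34 (A1), but L27 is never granted. L27 would need red-key and T34 (A2), but red-key is never granted.

amber-badge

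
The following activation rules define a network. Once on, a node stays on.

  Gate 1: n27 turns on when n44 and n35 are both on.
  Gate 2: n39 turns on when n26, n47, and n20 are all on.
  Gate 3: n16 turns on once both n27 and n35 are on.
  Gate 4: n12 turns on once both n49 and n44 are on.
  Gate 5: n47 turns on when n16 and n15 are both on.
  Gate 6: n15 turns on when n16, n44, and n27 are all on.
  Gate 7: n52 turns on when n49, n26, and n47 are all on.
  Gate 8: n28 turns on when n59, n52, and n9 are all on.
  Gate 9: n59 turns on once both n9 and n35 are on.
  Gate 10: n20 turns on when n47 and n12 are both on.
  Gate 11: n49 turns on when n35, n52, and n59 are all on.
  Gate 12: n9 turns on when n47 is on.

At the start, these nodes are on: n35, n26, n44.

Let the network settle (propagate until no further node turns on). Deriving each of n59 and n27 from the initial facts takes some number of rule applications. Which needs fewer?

n27

n27: n44 and n35 are on, so n27 turns on (Gate 1). [1 rule application]
n59: n44 and n35 are on, so n27 turns on (Gate 1). Gate 3: n27 and n35 on → n16 on. Gate 6: n16, n44, and n27 on → n15 on. Gate 5: n16 and n15 on → n47 on. n47 is on, so n9 turns on (Gate 12). Gate 9: n9 and n35 on → n59 on. [6 rule applications]
n27 needs fewer.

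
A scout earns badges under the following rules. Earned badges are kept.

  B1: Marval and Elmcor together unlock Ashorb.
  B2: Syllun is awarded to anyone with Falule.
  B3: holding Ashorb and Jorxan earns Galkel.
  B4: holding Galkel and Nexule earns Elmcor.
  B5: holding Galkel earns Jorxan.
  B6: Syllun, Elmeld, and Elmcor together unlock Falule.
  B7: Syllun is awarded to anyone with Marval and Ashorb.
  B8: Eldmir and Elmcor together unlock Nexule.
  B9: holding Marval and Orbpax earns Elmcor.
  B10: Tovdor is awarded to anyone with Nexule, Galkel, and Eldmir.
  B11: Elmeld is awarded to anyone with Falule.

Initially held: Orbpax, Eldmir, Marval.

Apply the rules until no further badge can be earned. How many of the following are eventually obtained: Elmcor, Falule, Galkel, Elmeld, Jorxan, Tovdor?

With Marval and Orbpax, Elmcor is earned (B9).
Elmcor: reached.
Falule would need Syllun, Elmeld, and Elmcor (B6), but Elmeld is never earned.
Galkel would need Ashorb and Jorxan (B3), but Jorxan is never earned.
Elmeld would need Falule (B11), but Falule is never earned.
Jorxan would need Galkel (B5), but Galkel is never earned.
Tovdor would need Nexule, Galkel, and Eldmir (B10), but Galkel is never earned.
Reached: Elmcor — 1 of the 6.

1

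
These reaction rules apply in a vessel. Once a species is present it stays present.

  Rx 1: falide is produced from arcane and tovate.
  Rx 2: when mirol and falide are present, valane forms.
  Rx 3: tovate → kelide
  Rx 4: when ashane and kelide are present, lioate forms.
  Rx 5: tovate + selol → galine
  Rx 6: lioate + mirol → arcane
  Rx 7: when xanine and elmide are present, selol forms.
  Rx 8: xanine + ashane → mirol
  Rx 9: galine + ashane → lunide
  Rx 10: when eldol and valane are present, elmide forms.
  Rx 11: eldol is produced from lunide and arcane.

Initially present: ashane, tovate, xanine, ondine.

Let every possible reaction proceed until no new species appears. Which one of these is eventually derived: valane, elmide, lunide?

xanine and ashane present → mirol forms (Rx 8).
tovate present → kelide forms (Rx 3).
ashane and kelide present → lioate forms (Rx 4).
lioate and mirol present → arcane forms (Rx 6).
arcane and tovate present → falide forms (Rx 1).
mirol and falide present → valane forms (Rx 2).
elmide would need eldol and valane (Rx 10), but eldol never forms. lunide would need galine and ashane (Rx 9), but galine never forms.

valane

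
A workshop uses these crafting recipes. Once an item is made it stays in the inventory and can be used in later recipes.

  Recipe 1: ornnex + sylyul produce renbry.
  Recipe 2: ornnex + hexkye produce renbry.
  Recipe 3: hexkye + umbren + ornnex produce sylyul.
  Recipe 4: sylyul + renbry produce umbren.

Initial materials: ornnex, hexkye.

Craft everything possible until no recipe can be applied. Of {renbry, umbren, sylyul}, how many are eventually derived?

1

ornnex + hexkye → renbry (Recipe 2).
renbry: reached.
umbren would need sylyul and renbry (Recipe 4), but sylyul is never obtained.
sylyul would need hexkye, umbren, and ornnex (Recipe 3), but umbren is never obtained.
Reached: renbry — 1 of the 3.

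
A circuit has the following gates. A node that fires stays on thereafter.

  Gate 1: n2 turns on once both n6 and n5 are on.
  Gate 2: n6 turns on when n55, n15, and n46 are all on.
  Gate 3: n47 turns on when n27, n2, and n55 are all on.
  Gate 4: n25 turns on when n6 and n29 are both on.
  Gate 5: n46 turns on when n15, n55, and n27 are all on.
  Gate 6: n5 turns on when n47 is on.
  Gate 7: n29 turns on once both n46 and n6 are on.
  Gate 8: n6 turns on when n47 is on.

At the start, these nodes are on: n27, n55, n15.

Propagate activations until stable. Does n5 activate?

No

n5 would need n47 (Gate 6), but n47 never turns on.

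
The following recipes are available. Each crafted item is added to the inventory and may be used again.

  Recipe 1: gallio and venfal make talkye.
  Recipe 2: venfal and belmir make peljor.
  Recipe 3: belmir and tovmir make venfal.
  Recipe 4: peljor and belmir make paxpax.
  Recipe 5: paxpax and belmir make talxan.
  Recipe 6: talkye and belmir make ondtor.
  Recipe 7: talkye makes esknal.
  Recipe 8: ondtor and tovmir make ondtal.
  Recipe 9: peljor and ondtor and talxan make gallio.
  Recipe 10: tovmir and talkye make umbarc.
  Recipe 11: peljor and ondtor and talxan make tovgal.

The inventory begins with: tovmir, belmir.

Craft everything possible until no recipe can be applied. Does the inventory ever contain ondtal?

No

ondtal would need ondtor and tovmir (Recipe 8), but ondtor is never obtained.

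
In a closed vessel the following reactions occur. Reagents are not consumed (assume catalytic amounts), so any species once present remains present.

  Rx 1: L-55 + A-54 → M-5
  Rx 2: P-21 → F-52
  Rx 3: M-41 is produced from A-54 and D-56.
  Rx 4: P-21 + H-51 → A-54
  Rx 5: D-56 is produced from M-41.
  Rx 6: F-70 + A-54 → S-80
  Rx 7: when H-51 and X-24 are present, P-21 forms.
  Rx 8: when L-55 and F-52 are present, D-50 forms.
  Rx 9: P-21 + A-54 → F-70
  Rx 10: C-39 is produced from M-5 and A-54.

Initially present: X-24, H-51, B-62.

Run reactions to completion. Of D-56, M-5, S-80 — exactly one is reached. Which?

S-80

H-51 and X-24 present → P-21 forms (Rx 7).
P-21 and H-51 present → A-54 forms (Rx 4).
P-21 and A-54 present → F-70 forms (Rx 9).
F-70 and A-54 present → S-80 forms (Rx 6).
D-56 would need M-41 (Rx 5), but M-41 never forms. M-5 would need L-55 and A-54 (Rx 1), but L-55 never forms.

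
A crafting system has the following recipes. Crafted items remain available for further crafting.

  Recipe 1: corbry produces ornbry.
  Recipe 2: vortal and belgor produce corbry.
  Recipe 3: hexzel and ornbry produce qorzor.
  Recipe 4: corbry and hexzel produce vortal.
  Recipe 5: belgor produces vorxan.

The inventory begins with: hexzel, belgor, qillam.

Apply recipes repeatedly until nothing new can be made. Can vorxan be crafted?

Yes

belgor → vorxan (Recipe 5).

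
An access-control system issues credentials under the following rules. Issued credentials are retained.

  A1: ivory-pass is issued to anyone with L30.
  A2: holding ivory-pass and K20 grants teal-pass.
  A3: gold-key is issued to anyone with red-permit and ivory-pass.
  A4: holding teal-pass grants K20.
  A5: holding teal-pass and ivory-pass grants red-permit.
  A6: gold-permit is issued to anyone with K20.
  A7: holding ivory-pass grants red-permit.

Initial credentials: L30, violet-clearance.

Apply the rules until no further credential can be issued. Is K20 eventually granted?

K20 would need teal-pass (A4), but teal-pass is never granted.

No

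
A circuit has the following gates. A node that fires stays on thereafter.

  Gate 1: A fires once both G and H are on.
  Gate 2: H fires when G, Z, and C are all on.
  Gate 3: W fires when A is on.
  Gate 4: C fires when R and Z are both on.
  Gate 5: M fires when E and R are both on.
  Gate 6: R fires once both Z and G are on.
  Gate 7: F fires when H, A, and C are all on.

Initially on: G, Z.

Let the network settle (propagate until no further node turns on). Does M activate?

M would need E and R (Gate 5), but E never turns on.

No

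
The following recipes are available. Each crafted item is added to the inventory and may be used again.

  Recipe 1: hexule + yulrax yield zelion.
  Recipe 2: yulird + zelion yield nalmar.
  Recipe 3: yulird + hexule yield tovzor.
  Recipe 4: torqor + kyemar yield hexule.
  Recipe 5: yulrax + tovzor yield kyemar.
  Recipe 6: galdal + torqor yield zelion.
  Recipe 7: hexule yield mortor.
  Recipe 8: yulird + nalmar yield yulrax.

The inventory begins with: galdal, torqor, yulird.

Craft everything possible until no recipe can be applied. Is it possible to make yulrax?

galdal + torqor → zelion (Recipe 6).
yulird + zelion → nalmar (Recipe 2).
yulird + nalmar → yulrax (Recipe 8).

Yes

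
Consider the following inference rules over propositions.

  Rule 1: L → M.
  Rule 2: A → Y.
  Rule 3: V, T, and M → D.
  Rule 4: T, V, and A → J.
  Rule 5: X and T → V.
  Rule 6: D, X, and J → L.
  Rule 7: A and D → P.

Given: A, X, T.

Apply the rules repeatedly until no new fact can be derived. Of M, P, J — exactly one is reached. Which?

X and T hold, so V follows (Rule 5).
From T, V, and A, Rule 4 gives J.
P would need A and D (Rule 7), but D is never established. M would need L (Rule 1), but L is never established.

J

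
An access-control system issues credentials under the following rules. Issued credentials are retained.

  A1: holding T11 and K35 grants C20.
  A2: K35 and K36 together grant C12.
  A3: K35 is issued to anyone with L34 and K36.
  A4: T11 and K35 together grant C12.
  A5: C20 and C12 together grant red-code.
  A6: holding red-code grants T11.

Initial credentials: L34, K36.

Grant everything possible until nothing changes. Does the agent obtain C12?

Holding L34 and K36 grants K35 (A3).
Holding K35 and K36 grants C12 (A2).

Yes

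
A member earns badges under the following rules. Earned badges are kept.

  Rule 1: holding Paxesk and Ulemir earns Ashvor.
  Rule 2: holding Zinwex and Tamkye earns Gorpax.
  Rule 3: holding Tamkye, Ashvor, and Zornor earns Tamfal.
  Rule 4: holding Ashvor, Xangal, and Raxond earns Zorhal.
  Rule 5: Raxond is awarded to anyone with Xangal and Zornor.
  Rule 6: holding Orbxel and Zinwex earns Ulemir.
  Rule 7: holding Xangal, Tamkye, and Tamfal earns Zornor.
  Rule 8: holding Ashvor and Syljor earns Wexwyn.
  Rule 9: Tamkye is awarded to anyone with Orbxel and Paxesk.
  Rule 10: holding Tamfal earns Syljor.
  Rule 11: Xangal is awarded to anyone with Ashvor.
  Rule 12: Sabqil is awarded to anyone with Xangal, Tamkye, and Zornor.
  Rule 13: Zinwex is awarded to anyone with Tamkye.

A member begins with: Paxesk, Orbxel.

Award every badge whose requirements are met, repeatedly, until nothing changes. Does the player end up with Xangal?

Yes

With Orbxel and Paxesk, Tamkye is earned (Rule 9).
With Tamkye, Zinwex is earned (Rule 13).
With Orbxel and Zinwex, Ulemir is earned (Rule 6).
With Paxesk and Ulemir, Ashvor is earned (Rule 1).
With Ashvor, Xangal is earned (Rule 11).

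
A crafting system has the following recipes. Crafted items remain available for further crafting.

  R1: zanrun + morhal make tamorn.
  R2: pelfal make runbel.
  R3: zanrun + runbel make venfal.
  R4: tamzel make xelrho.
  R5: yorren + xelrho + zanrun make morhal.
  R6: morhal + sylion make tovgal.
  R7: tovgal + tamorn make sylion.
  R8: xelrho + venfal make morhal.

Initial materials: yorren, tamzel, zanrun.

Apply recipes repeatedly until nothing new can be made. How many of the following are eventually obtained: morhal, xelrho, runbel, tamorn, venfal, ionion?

3

tamzel → xelrho (R4).
Using R5, yorren, xelrho, and zanrun make morhal.
zanrun + morhal → tamorn (R1).
morhal: reached.
xelrho: reached.
runbel would need pelfal (R2), but pelfal is never obtained.
tamorn: reached.
venfal would need zanrun and runbel (R3), but runbel is never obtained.
No rule produces ionion, and it is not given.
Reached: morhal, xelrho, and tamorn — 3 of the 6.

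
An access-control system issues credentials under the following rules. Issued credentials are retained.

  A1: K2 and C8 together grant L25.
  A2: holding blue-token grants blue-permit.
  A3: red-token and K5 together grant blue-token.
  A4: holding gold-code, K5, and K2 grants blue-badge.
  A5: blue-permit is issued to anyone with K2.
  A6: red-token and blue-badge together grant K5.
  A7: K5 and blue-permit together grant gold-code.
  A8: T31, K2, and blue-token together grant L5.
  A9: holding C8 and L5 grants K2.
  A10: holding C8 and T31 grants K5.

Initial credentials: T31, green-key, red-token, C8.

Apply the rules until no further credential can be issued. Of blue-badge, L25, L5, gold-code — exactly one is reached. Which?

gold-code

Holding C8 and T31 grants K5 (A10).
Holding red-token and K5 grants blue-token (A3).
Holding blue-token grants blue-permit (A2).
Holding K5 and blue-permit grants gold-code (A7).
L5 would need T31, K2, and blue-token (A8), but K2 is never granted. L25 would need K2 and C8 (A1), but K2 is never granted. blue-badge would need gold-code, K5, and K2 (A4), but K2 is never granted.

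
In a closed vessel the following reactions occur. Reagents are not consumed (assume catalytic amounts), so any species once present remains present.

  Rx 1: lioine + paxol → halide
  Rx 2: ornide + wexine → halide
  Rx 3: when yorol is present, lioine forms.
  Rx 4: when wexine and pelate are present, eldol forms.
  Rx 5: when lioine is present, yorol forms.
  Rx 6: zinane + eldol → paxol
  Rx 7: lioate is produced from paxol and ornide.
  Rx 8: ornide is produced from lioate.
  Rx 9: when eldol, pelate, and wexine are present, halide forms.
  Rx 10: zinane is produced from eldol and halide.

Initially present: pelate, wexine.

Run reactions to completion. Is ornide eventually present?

No

ornide would need lioate (Rx 8), but lioate never forms.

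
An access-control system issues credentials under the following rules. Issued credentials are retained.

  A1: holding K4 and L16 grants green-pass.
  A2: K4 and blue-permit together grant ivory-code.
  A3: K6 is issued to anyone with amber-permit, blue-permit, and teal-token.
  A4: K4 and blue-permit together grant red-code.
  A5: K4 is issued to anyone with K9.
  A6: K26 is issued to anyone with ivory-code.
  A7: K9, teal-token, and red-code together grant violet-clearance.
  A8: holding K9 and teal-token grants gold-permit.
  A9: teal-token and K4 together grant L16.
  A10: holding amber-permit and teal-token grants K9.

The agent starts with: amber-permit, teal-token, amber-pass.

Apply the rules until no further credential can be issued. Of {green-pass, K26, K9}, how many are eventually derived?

2

Holding amber-permit and teal-token grants K9 (A10).
Holding K9 grants K4 (A5).
Holding teal-token and K4 grants L16 (A9).
Holding K4 and L16 grants green-pass (A1).
green-pass: reached.
K26 would need ivory-code (A6), but ivory-code is never granted.
K9: reached.
Reached: green-pass and K9 — 2 of the 3.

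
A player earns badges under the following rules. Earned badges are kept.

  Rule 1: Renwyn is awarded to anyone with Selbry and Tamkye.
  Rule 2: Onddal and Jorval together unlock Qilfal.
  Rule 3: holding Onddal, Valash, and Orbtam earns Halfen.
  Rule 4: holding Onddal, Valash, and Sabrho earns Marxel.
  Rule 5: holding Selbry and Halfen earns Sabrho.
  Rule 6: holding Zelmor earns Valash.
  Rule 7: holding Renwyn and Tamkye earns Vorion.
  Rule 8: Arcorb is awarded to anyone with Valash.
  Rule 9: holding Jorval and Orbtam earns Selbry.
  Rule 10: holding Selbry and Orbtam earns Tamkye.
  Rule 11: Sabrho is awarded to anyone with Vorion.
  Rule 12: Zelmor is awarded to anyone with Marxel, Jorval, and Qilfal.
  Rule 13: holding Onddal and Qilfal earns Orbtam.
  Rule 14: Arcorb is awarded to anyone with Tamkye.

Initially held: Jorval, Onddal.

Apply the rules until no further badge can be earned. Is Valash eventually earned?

No

Valash would need Zelmor (Rule 6), but Zelmor is never earned.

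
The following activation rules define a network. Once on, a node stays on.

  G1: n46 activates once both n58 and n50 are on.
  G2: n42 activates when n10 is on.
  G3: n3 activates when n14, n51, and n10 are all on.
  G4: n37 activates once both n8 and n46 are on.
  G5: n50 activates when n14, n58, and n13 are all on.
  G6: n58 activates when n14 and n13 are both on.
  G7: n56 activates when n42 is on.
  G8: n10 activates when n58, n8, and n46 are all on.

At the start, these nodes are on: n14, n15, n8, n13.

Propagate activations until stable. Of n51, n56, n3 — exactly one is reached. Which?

n56

G6: n14 and n13 on → n58 on.
G5: n14, n58, and n13 on → n50 on.
G1: n58 and n50 on → n46 on.
G8: n58, n8, and n46 on → n10 on.
G2: n10 on → n42 on.
n42 is on, so n56 activates (G7).
n3 would need n14, n51, and n10 (G3), but n51 never turns on. No rule produces n51, and it is not given.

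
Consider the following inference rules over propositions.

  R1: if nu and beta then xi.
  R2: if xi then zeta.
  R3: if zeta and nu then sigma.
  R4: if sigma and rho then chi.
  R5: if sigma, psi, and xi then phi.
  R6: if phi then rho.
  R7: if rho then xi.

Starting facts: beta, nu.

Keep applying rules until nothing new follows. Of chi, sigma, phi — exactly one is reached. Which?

sigma

nu and beta hold, so xi follows (R1).
From xi, R2 gives zeta.
From zeta and nu, R3 gives sigma.
chi would need sigma and rho (R4), but rho is never established. phi would need sigma, psi, and xi (R5), but psi is never established.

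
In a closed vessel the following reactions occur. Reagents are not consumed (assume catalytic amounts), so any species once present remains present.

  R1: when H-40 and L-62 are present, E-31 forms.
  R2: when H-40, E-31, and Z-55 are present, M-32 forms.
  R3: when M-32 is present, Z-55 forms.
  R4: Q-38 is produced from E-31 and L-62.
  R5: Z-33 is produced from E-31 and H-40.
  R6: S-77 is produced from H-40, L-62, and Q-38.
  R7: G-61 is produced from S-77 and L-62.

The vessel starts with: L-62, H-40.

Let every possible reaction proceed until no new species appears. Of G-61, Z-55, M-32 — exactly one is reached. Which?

G-61

H-40 and L-62 present → E-31 forms (R1).
E-31 and L-62 present → Q-38 forms (R4).
H-40, L-62, and Q-38 present → S-77 forms (R6).
S-77 and L-62 present → G-61 forms (R7).
M-32 would need H-40, E-31, and Z-55 (R2), but Z-55 never forms. Z-55 would need M-32 (R3), but M-32 never forms.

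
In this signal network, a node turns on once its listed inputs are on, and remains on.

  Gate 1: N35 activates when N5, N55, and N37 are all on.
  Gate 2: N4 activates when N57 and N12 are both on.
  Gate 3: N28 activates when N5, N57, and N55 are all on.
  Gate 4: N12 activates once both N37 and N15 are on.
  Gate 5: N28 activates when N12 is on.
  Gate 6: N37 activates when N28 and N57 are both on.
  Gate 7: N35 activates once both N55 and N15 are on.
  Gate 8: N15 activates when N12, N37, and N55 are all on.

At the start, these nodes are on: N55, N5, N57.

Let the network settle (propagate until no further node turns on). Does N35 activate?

Yes

N5, N57, and N55 are on, so N28 activates (Gate 3).
N28 and N57 are on, so N37 activates (Gate 6).
N5, N55, and N37 are on, so N35 activates (Gate 1).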